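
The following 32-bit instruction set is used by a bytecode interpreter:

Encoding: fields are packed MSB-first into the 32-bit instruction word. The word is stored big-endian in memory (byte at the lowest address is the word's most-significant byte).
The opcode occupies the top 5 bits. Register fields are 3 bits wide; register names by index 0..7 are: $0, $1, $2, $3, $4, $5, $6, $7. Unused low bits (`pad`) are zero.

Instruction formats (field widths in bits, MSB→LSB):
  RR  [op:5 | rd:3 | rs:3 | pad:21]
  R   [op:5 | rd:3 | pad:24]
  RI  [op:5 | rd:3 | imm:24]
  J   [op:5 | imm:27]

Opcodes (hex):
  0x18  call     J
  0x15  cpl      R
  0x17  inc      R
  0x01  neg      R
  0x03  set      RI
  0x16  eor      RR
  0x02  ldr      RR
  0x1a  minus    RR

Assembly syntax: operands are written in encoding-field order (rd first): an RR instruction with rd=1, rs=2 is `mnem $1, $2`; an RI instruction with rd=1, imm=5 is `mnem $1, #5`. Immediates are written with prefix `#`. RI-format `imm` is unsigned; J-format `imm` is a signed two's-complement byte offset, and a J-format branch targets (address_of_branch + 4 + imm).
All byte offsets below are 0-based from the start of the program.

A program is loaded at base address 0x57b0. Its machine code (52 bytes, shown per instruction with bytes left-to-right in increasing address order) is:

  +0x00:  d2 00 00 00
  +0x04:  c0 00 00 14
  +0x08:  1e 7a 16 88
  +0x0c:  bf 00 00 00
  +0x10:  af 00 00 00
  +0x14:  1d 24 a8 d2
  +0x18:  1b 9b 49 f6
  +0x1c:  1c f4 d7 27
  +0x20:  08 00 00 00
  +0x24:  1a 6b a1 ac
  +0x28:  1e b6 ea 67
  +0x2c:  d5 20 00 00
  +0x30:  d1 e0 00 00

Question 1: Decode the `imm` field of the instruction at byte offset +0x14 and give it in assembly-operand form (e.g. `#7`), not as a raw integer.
#2402514

off 0x14: read 1d 24 a8 d2 as big → 0x1d24a8d2
  opcode bits[31:27]=0x3: set/RI
  rd: (w>>24)&0x7=0x5 → $5
  imm: (w>>0)&0xffffff=0x24a8d2 → #2402514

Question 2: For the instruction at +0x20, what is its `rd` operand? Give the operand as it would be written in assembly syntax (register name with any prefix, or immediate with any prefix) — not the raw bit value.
[20] 08 00 00 00 → 0x08000000
  opcode bits[31:27]=0x1: neg/R
  [26:24] rd=0 = $0

$0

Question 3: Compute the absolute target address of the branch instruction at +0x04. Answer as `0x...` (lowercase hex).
+0x04: c0 00 00 14 ⇒ word 0xc0000014 (big)
  op=0xc0000014>>27=0x18 ⇒ call (J)
  imm@[26:0]=0x14 ⇒ #20
  target = base 0x57b0 + off 0x04 + 4 + imm 20 = 0x57cc

0x57cc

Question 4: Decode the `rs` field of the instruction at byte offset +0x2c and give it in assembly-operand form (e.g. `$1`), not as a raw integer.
$1

+0x2c: d5 20 00 00 ⇒ word 0xd5200000 (big)
  opcode bits[31:27]=0x1a: minus/RR
  [26:24] rd=5 = $5
  [23:21] rs=1 = $1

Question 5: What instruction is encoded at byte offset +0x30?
minus $1, $7

[30] d1 e0 00 00 → 0xd1e00000
  top 5b → 0x1a → minus [RR]
  rd: (w>>24)&0x7=0x1 → $1
  rs: (w>>21)&0x7=0x7 → $7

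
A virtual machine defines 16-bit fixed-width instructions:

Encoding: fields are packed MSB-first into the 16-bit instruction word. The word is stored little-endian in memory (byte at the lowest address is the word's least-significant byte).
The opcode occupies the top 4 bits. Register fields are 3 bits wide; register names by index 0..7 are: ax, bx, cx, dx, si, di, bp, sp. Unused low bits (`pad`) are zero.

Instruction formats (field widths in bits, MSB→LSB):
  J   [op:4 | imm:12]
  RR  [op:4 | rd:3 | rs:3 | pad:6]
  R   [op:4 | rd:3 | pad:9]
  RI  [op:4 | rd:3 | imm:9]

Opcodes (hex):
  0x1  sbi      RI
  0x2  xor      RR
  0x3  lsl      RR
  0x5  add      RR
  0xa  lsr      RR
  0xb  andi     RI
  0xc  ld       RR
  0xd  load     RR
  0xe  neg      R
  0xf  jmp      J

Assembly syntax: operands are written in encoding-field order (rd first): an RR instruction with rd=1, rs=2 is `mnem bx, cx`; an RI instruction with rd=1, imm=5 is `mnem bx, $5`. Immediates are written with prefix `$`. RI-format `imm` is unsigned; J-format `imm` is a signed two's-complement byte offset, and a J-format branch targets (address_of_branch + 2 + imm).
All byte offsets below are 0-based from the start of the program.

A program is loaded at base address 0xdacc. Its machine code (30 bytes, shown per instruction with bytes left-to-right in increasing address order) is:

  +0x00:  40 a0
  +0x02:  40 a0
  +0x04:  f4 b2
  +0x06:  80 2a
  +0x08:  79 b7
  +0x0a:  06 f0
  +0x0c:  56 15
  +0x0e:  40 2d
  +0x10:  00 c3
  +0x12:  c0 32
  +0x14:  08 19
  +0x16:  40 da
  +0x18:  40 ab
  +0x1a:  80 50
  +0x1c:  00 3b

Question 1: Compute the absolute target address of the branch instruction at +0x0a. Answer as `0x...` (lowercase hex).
[0a] 06 f0 → 0xf006
  opcode bits[15:12]=0xf: jmp/J
  imm: (w>>0)&0xfff=0x6 → $6
  target = base 0xdacc + off 0x0a + 2 + imm 6 = 0xdade

0xdade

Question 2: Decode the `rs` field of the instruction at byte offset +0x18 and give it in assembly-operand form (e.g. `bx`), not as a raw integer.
di

off 0x18: read 40 ab as little → 0xab40
  opcode bits[15:12]=0xa: lsr/RR
  rd@[11:9]=0x5 ⇒ di
  rs@[8:6]=0x5 ⇒ di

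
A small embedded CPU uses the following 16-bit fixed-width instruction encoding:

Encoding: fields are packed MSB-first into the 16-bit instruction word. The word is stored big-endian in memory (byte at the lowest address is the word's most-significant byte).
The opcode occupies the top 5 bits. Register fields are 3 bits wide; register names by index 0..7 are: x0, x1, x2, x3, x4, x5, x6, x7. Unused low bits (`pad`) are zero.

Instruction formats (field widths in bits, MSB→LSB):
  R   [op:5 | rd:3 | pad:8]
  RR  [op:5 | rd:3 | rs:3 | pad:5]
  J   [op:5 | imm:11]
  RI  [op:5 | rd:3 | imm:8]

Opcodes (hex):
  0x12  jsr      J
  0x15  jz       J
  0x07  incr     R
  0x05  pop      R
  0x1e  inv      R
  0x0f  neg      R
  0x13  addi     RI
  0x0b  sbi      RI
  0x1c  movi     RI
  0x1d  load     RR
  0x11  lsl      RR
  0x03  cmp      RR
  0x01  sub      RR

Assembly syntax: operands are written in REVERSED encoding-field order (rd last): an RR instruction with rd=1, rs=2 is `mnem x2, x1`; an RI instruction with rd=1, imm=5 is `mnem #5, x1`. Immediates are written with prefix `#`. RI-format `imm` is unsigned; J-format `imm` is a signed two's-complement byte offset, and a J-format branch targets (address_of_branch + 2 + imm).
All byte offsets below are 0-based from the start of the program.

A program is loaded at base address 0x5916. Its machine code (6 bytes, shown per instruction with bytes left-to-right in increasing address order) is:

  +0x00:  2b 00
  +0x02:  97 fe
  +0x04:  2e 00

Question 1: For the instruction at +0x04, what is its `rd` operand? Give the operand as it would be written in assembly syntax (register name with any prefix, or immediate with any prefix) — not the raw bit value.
x6

+0x04: 2e 00 ⇒ word 0x2e00 (big)
  opcode bits[15:11]=0x5: pop/R
  [10:8] rd=6 = x6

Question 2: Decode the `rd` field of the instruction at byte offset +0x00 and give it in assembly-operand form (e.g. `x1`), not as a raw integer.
off 0x00: read 2b 00 as big → 0x2b00
  op=0x2b00>>11=0x5 ⇒ pop (R)
  rd@[10:8]=0x3 ⇒ x3

x3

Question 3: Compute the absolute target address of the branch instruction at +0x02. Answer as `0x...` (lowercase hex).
[02] 97 fe → 0x97fe
  top 5b → 0x12 → jsr [J]
  imm@[10:0]=0x7fe (s11→-2) ⇒ #-2
  target = base 0x5916 + off 0x02 + 2 + imm -2 = 0x5918

0x5918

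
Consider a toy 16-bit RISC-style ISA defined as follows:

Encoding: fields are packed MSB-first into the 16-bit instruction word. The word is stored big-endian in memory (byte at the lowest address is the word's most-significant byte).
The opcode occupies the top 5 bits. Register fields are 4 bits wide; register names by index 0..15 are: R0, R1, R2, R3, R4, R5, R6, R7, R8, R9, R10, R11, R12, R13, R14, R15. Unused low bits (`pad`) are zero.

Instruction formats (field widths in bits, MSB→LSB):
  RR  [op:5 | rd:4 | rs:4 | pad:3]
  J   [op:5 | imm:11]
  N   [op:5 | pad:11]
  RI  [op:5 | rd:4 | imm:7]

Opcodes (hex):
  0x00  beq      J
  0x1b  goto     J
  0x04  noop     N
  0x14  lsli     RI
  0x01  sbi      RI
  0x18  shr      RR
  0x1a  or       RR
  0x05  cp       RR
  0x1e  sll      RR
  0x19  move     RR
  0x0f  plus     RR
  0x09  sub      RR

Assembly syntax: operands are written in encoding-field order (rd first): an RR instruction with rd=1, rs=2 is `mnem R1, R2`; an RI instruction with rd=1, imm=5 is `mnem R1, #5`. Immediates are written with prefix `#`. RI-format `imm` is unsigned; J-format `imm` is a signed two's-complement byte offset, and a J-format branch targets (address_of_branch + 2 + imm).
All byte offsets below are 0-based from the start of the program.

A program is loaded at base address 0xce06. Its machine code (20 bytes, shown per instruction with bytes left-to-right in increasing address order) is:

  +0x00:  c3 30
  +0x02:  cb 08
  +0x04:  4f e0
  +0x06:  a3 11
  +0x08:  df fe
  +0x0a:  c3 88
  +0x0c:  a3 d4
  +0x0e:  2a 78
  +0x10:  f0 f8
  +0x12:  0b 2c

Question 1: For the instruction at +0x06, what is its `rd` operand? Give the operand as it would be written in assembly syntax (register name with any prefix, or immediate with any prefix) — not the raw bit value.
R6

off 0x06: read a3 11 as big → 0xa311
  opcode bits[15:11]=0x14: lsli/RI
  [10:7] rd=6 = R6
  [6:0] imm=17 = #17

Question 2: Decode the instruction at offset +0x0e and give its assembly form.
cp R4, R15

off 0x0e: read 2a 78 as big → 0x2a78
  op=0x2a78>>11=0x5 ⇒ cp (RR)
  rd@[10:7]=0x4 ⇒ R4
  rs@[6:3]=0xf ⇒ R15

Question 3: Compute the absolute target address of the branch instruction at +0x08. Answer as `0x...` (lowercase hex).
0xce0e

off 0x08: read df fe as big → 0xdffe
  top 5b → 0x1b → goto [J]
  [10:0] imm=2046 (s11→-2) = #-2
  target = base 0xce06 + off 0x08 + 2 + imm -2 = 0xce0e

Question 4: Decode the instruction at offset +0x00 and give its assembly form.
shr R6, R6

off 0x00: read c3 30 as big → 0xc330
  opcode bits[15:11]=0x18: shr/RR
  [10:7] rd=6 = R6
  [6:3] rs=6 = R6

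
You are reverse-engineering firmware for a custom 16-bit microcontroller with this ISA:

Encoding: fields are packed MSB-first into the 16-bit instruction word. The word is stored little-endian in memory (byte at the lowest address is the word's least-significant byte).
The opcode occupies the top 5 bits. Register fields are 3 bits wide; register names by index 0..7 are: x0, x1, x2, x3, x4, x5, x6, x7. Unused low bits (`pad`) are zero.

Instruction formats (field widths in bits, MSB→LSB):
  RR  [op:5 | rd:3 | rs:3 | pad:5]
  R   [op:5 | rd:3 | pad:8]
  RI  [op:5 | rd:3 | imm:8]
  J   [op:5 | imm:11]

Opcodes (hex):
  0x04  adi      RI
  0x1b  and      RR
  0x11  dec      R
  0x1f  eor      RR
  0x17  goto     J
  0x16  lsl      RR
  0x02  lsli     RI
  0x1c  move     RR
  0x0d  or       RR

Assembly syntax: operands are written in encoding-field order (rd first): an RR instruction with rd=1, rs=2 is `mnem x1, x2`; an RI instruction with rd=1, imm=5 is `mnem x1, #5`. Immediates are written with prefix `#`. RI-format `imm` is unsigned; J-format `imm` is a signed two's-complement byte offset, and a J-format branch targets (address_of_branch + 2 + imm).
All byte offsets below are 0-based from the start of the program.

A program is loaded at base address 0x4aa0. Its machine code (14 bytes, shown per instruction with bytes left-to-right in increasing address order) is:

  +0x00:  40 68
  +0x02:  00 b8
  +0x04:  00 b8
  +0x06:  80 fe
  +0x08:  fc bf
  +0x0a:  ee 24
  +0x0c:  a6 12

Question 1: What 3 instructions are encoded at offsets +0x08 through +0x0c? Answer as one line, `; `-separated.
off 0x08: read fc bf as little → 0xbffc
  op=0xbffc>>11=0x17 ⇒ goto (J)
  [10:0] imm=2044 (s11→-4) = #-4
off 0x0a: read ee 24 as little → 0x24ee
  op=0x24ee>>11=0x4 ⇒ adi (RI)
  [10:8] rd=4 = x4
  [7:0] imm=238 = #238
off 0x0c: read a6 12 as little → 0x12a6
  op=0x12a6>>11=0x2 ⇒ lsli (RI)
  [10:8] rd=2 = x2
  [7:0] imm=166 = #166

goto #-4; adi x4, #238; lsli x2, #166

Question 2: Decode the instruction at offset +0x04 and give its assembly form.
+0x04: 00 b8 ⇒ word 0xb800 (little)
  top 5b → 0x17 → goto [J]
  imm@[10:0]=0x0 ⇒ #0

goto #0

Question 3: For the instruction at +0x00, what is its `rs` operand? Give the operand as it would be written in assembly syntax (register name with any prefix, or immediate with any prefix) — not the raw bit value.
x2

+0x00: 40 68 ⇒ word 0x6840 (little)
  top 5b → 0xd → or [RR]
  rd@[10:8]=0x0 ⇒ x0
  rs@[7:5]=0x2 ⇒ x2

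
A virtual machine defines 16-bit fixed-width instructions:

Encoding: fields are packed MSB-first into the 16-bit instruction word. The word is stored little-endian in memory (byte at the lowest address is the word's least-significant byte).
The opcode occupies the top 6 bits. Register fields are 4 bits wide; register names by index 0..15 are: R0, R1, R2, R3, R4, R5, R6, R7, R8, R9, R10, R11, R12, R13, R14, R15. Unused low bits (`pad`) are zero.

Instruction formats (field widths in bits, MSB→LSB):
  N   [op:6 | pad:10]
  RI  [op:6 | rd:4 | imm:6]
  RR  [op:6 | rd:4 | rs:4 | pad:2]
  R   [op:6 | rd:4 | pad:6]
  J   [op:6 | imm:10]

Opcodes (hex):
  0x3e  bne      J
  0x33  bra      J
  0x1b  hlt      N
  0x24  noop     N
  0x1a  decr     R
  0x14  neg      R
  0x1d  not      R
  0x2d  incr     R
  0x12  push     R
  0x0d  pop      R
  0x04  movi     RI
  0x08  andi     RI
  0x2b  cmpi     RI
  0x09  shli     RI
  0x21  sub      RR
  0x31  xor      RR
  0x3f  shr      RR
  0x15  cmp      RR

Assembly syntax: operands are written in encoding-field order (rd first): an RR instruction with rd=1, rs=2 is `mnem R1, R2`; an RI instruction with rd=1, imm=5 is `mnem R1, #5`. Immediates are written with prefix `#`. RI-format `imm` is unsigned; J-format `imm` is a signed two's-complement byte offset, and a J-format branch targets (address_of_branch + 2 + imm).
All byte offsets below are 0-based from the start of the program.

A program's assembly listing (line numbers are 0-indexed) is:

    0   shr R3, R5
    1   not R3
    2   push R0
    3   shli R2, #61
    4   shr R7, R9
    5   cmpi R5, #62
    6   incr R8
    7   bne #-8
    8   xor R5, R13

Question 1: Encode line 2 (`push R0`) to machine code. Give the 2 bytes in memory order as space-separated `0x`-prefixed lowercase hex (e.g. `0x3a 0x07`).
line 2 (push): pack op=0x12:6|rd=0:4|pad=0:6 = 0x4800; little→ 00 48

0x00 0x48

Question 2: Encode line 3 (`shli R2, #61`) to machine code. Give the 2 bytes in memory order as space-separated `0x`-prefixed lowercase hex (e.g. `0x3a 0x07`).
0xbd 0x24

line 3 (shli): pack op=0x9:6|rd=2:4|imm=61:6 = 0x24bd; little→ bd 24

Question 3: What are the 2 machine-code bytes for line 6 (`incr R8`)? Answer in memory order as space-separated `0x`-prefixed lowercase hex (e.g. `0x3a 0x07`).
L6: incr op=0x2d:6|rd=8:4|pad=0:6 ⇒ 0xb600 ⇒ little 00 b6

0x00 0xb6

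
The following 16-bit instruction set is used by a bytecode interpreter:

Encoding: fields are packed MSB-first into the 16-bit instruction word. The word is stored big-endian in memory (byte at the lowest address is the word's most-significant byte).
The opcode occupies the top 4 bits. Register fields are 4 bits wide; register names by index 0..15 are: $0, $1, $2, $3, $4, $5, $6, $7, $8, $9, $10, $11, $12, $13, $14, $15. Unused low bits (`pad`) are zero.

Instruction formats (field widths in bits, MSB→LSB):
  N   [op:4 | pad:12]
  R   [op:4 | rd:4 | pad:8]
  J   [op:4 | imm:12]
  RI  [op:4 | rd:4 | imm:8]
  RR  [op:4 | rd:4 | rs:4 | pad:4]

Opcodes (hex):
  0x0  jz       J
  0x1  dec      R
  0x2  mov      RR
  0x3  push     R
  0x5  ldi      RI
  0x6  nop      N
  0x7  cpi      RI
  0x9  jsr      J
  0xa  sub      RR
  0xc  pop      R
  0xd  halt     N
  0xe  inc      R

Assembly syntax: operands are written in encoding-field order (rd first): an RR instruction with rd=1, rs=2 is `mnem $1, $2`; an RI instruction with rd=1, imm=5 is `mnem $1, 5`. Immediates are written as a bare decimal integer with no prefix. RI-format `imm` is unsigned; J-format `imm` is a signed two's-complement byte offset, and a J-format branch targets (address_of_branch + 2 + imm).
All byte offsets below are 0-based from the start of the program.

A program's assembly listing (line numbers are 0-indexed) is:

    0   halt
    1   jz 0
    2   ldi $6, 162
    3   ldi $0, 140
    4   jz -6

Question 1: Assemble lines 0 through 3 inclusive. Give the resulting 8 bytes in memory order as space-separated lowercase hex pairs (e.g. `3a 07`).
0. halt fields op=0xd:4|pad=0:12 → word d000h → d0 00
1. jz fields op=0x0:4|imm=0:12 → word 0000h → 00 00
2. ldi fields op=0x5:4|rd=6:4|imm=162:8 → word 56a2h → 56 a2
3. ldi fields op=0x5:4|rd=0:4|imm=140:8 → word 508ch → 50 8c

d0 00 00 00 56 a2 50 8c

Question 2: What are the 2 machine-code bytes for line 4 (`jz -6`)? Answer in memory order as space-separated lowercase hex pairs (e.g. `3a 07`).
L4: jz op=0x0:4|imm=-6:12 ⇒ 0x0ffa ⇒ big 0f fa

0f fa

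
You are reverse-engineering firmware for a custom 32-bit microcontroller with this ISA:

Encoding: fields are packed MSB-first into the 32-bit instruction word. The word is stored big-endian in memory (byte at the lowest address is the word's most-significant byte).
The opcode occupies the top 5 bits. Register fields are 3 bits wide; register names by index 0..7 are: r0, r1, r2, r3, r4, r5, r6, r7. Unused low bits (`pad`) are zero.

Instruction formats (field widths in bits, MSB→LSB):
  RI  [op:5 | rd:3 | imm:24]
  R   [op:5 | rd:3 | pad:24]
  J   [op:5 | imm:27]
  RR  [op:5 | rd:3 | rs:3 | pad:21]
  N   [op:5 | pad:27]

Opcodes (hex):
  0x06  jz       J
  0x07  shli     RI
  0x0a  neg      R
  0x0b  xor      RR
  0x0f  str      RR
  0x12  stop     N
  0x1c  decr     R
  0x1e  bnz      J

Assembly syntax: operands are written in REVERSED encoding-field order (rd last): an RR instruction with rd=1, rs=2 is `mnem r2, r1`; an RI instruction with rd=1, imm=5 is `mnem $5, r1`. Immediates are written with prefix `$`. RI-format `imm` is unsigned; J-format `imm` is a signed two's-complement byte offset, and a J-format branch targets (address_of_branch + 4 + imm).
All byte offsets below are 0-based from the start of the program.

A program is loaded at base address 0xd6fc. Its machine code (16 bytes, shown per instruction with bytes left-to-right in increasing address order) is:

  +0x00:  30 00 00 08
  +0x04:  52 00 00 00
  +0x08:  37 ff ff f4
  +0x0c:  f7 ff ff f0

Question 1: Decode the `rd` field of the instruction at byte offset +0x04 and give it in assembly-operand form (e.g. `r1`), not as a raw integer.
off 0x04: read 52 00 00 00 as big → 0x52000000
  top 5b → 0xa → neg [R]
  rd: (w>>24)&0x7=0x2 → r2

r2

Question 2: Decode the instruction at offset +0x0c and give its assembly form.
bnz $-16

+0x0c: f7 ff ff f0 ⇒ word 0xf7fffff0 (big)
  opcode bits[31:27]=0x1e: bnz/J
  [26:0] imm=134217712 (s27→-16) = $-16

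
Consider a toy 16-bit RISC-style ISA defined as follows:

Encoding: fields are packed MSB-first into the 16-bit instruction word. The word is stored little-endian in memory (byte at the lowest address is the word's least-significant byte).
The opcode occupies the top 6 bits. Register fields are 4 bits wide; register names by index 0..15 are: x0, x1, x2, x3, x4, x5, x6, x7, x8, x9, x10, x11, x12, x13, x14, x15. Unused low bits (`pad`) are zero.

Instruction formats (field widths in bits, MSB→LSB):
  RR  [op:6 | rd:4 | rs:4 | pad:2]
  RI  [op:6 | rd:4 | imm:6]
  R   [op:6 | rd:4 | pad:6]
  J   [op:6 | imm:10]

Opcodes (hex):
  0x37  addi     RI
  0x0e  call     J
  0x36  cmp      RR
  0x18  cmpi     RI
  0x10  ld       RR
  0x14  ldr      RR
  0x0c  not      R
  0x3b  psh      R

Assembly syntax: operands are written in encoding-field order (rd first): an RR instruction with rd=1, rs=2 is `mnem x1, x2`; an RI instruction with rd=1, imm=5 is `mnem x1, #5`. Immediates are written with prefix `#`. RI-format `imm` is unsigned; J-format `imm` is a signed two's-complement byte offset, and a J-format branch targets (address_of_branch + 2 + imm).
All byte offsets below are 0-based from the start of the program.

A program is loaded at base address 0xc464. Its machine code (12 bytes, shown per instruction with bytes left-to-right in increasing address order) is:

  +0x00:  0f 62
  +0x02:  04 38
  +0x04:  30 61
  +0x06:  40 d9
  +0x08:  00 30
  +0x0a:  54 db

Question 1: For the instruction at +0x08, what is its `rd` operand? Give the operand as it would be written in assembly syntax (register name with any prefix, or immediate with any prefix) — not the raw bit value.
[08] 00 30 → 0x3000
  top 6b → 0xc → not [R]
  rd: (w>>6)&0xf=0x0 → x0

x0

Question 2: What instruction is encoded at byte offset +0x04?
cmpi x4, #48

+0x04: 30 61 ⇒ word 0x6130 (little)
  top 6b → 0x18 → cmpi [RI]
  rd: (w>>6)&0xf=0x4 → x4
  imm: (w>>0)&0x3f=0x30 → #48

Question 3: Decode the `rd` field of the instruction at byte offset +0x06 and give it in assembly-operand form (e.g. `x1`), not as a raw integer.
x5

@+06  little-endian(40 d9) = 0xd940
  opcode bits[15:10]=0x36: cmp/RR
  [9:6] rd=5 = x5
  [5:2] rs=0 = x0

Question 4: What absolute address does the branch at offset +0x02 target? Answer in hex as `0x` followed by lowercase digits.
0xc46c

[02] 04 38 → 0x3804
  opcode bits[15:10]=0xe: call/J
  [9:0] imm=4 = #4
  target = base 0xc464 + off 0x02 + 2 + imm 4 = 0xc46c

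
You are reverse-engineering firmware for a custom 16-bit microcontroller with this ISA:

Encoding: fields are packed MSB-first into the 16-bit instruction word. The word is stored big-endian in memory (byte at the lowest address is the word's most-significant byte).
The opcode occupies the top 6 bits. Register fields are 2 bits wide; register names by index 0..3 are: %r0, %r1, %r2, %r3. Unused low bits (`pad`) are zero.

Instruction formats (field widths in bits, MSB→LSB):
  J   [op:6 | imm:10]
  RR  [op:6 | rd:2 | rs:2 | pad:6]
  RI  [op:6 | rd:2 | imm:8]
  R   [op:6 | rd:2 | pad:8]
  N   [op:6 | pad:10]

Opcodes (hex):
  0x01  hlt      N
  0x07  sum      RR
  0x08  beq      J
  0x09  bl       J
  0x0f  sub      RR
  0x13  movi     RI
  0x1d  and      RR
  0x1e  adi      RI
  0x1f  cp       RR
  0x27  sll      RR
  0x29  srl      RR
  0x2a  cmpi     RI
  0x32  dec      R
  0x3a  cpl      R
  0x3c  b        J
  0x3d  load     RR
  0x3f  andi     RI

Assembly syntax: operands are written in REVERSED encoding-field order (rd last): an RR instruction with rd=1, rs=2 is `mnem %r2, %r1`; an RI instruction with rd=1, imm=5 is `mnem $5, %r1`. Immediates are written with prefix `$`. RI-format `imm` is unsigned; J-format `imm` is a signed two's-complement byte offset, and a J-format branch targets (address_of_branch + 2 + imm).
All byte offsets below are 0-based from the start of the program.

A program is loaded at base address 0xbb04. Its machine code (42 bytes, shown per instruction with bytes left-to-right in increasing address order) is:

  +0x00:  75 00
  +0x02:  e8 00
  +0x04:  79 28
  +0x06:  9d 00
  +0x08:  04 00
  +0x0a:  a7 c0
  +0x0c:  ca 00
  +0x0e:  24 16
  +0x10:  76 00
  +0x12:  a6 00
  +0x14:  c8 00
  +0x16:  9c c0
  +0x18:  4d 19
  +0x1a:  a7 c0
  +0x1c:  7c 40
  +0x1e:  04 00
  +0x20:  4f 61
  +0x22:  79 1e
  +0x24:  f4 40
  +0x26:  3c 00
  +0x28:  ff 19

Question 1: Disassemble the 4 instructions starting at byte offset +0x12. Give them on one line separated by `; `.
srl %r0, %r2; dec %r0; sll %r3, %r0; movi $25, %r1

[12] a6 00 → 0xa600
  top 6b → 0x29 → srl [RR]
  [9:8] rd=2 = %r2
  [7:6] rs=0 = %r0
[14] c8 00 → 0xc800
  top 6b → 0x32 → dec [R]
  [9:8] rd=0 = %r0
[16] 9c c0 → 0x9cc0
  top 6b → 0x27 → sll [RR]
  [9:8] rd=0 = %r0
  [7:6] rs=3 = %r3
[18] 4d 19 → 0x4d19
  top 6b → 0x13 → movi [RI]
  [9:8] rd=1 = %r1
  [7:0] imm=25 = $25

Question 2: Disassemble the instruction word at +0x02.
[02] e8 00 → 0xe800
  top 6b → 0x3a → cpl [R]
  rd: (w>>8)&0x3=0x0 → %r0

cpl %r0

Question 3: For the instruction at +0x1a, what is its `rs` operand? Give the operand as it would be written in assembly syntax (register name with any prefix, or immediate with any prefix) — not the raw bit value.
%r3

+0x1a: a7 c0 ⇒ word 0xa7c0 (big)
  opcode bits[15:10]=0x29: srl/RR
  rd: (w>>8)&0x3=0x3 → %r3
  rs: (w>>6)&0x3=0x3 → %r3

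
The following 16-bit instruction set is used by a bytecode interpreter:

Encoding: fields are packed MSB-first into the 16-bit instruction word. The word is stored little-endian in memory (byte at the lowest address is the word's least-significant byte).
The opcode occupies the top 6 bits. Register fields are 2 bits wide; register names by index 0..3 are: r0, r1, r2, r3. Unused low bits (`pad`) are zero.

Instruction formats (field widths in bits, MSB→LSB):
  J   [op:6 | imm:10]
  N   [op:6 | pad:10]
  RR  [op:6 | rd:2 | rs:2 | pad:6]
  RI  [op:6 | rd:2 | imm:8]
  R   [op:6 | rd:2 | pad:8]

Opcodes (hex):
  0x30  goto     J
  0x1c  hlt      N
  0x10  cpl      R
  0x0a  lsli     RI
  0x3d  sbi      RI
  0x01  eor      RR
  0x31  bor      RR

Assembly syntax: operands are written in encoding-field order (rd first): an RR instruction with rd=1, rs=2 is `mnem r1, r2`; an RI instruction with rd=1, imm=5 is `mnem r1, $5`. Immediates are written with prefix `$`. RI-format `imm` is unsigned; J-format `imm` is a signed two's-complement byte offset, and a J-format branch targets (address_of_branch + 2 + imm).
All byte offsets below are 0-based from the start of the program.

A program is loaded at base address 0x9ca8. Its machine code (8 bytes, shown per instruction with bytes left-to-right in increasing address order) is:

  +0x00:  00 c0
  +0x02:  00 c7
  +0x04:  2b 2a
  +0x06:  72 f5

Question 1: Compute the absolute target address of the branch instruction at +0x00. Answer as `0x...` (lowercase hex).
off 0x00: read 00 c0 as little → 0xc000
  top 6b → 0x30 → goto [J]
  imm: (w>>0)&0x3ff=0x0 → $0
  target = base 0x9ca8 + off 0x00 + 2 + imm 0 = 0x9caa

0x9caa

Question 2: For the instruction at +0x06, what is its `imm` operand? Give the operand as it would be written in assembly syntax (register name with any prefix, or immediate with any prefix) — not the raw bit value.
$114

[06] 72 f5 → 0xf572
  op=0xf572>>10=0x3d ⇒ sbi (RI)
  rd: (w>>8)&0x3=0x1 → r1
  imm: (w>>0)&0xff=0x72 → $114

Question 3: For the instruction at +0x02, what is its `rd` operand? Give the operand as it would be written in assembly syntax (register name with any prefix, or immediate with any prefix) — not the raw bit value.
r3

+0x02: 00 c7 ⇒ word 0xc700 (little)
  opcode bits[15:10]=0x31: bor/RR
  [9:8] rd=3 = r3
  [7:6] rs=0 = r0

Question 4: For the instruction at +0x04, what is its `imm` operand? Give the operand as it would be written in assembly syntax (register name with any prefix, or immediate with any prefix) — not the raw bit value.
@+04  little-endian(2b 2a) = 0x2a2b
  opcode bits[15:10]=0xa: lsli/RI
  rd: (w>>8)&0x3=0x2 → r2
  imm: (w>>0)&0xff=0x2b → $43

$43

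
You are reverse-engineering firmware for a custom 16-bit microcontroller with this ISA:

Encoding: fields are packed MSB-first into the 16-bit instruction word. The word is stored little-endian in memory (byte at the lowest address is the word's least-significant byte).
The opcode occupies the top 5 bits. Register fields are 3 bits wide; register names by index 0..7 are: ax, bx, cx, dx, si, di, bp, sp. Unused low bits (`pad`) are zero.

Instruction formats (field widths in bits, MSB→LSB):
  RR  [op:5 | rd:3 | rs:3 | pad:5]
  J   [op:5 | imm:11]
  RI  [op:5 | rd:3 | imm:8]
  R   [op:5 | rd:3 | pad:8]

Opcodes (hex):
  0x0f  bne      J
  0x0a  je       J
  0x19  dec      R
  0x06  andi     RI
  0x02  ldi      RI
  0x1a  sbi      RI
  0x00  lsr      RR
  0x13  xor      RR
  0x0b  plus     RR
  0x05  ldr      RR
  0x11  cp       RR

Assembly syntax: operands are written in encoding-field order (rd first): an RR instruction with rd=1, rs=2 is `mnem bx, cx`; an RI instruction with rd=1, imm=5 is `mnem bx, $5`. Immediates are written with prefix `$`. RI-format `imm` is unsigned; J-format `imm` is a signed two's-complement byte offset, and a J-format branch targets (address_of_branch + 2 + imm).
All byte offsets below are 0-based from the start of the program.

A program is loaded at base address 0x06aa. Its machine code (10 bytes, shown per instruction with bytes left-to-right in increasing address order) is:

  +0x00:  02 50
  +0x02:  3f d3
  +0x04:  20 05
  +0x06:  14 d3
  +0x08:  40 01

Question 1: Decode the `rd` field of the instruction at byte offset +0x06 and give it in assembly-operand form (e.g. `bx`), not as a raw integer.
dx

[06] 14 d3 → 0xd314
  op=0xd314>>11=0x1a ⇒ sbi (RI)
  [10:8] rd=3 = dx
  [7:0] imm=20 = $20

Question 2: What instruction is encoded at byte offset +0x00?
je $2

off 0x00: read 02 50 as little → 0x5002
  top 5b → 0xa → je [J]
  [10:0] imm=2 = $2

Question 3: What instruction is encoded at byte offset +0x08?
lsr bx, cx

@+08  little-endian(40 01) = 0x0140
  opcode bits[15:11]=0x0: lsr/RR
  [10:8] rd=1 = bx
  [7:5] rs=2 = cx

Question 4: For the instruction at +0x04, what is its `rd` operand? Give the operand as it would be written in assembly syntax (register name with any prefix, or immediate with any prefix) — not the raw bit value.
di

+0x04: 20 05 ⇒ word 0x0520 (little)
  op=0x0520>>11=0x0 ⇒ lsr (RR)
  rd: (w>>8)&0x7=0x5 → di
  rs: (w>>5)&0x7=0x1 → bx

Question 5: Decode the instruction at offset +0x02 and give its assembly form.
off 0x02: read 3f d3 as little → 0xd33f
  top 5b → 0x1a → sbi [RI]
  [10:8] rd=3 = dx
  [7:0] imm=63 = $63

sbi dx, $63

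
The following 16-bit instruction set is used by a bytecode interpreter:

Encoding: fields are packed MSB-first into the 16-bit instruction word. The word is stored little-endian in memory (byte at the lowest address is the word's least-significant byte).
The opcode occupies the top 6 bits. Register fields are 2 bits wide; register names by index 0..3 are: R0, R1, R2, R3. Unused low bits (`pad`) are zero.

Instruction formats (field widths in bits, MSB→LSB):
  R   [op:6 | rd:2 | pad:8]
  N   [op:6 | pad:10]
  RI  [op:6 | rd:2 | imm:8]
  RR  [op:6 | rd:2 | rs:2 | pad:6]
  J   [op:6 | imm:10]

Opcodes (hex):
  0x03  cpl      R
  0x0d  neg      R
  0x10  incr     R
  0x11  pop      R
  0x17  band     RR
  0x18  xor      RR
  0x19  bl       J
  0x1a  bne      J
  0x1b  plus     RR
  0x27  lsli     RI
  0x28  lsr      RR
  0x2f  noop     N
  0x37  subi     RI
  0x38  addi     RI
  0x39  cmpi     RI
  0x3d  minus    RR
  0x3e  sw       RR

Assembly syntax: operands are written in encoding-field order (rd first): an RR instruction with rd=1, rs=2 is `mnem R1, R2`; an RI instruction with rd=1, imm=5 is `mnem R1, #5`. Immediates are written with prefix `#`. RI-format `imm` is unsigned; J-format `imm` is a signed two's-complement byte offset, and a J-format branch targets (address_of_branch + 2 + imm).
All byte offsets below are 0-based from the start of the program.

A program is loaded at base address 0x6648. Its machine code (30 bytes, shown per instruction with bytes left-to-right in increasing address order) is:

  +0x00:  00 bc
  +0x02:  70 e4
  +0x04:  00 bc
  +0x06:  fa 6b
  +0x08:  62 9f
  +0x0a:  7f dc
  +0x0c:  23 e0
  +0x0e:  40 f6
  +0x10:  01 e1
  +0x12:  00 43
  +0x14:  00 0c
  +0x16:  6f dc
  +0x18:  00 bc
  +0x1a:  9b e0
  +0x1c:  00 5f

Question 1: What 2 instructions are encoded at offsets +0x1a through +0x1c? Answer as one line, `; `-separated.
+0x1a: 9b e0 ⇒ word 0xe09b (little)
  opcode bits[15:10]=0x38: addi/RI
  rd@[9:8]=0x0 ⇒ R0
  imm@[7:0]=0x9b ⇒ #155
+0x1c: 00 5f ⇒ word 0x5f00 (little)
  opcode bits[15:10]=0x17: band/RR
  rd@[9:8]=0x3 ⇒ R3
  rs@[7:6]=0x0 ⇒ R0

addi R0, #155; band R3, R0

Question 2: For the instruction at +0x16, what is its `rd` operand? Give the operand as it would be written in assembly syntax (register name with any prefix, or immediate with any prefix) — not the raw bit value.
R0

+0x16: 6f dc ⇒ word 0xdc6f (little)
  opcode bits[15:10]=0x37: subi/RI
  [9:8] rd=0 = R0
  [7:0] imm=111 = #111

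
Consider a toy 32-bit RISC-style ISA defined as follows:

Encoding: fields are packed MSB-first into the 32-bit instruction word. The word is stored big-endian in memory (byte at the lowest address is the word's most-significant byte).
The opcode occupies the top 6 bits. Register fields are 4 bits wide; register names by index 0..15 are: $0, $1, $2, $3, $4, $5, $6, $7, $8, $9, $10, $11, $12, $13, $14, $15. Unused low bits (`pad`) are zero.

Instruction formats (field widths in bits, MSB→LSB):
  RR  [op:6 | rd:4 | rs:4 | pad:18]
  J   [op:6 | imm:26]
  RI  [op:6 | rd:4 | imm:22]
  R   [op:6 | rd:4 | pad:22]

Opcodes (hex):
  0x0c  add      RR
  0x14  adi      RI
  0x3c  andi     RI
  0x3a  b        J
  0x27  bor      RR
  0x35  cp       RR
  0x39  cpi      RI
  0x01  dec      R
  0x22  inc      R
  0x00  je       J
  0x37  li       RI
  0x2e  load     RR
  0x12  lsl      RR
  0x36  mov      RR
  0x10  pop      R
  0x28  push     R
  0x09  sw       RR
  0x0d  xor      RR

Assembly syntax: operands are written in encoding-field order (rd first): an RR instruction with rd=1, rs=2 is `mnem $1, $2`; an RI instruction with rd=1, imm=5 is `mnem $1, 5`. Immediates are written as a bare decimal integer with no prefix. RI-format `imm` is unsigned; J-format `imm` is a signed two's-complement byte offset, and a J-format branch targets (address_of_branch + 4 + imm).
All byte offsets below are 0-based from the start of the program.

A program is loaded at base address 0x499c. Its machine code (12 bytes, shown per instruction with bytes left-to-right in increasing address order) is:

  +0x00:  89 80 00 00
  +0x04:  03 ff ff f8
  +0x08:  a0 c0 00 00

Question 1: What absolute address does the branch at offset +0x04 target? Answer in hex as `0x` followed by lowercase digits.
0x499c

+0x04: 03 ff ff f8 ⇒ word 0x03fffff8 (big)
  top 6b → 0x0 → je [J]
  [25:0] imm=67108856 (s26→-8) = -8
  target = base 0x499c + off 0x04 + 4 + imm -8 = 0x499c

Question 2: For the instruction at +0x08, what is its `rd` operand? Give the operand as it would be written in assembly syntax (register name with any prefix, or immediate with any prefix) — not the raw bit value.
off 0x08: read a0 c0 00 00 as big → 0xa0c00000
  opcode bits[31:26]=0x28: push/R
  rd: (w>>22)&0xf=0x3 → $3

$3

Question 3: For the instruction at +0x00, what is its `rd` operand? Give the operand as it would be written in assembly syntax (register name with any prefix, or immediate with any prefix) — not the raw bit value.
+0x00: 89 80 00 00 ⇒ word 0x89800000 (big)
  op=0x89800000>>26=0x22 ⇒ inc (R)
  [25:22] rd=6 = $6

$6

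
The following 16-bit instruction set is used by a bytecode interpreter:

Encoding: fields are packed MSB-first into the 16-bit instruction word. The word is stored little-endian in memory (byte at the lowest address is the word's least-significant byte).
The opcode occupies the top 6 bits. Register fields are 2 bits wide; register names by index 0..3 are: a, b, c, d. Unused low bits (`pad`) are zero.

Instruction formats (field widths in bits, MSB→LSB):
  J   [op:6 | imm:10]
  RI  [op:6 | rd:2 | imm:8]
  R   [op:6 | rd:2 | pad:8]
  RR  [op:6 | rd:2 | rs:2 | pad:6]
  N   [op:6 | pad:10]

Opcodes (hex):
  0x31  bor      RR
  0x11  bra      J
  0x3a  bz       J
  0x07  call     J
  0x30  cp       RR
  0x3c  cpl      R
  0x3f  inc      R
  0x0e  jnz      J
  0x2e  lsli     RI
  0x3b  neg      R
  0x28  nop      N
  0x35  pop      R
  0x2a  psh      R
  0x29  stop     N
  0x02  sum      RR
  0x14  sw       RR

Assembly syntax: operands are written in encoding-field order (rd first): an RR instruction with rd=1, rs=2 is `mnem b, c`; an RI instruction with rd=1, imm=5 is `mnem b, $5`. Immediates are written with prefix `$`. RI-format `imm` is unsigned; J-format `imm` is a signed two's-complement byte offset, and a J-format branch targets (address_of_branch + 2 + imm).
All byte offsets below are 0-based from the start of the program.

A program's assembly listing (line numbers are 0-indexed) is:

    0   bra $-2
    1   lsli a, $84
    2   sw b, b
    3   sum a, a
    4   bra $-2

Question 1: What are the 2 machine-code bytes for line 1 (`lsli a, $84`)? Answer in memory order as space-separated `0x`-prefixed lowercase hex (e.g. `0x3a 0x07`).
line 1 (lsli): pack op=0x2e:6|rd=0:2|imm=84:8 = 0xb854; little→ 54 b8

0x54 0xb8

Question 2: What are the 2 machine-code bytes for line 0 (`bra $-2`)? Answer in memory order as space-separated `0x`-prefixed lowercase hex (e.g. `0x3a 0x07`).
0xfe 0x47

L0: bra op=0x11:6|imm=-2:10 ⇒ 0x47fe ⇒ little fe 47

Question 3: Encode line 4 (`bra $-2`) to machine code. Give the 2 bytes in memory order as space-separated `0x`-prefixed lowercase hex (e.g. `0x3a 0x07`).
L4: bra op=0x11:6|imm=-2:10 ⇒ 0x47fe ⇒ little fe 47

0xfe 0x47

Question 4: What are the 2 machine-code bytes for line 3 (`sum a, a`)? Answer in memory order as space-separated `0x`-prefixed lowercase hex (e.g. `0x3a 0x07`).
L3: sum op=0x2:6|rd=0:2|rs=0:2|pad=0:6 ⇒ 0x0800 ⇒ little 00 08

0x00 0x08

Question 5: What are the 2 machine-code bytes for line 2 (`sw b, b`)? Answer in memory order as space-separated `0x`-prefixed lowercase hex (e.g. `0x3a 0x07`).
0x40 0x51

line 2 (sw): pack op=0x14:6|rd=1:2|rs=1:2|pad=0:6 = 0x5140; little→ 40 51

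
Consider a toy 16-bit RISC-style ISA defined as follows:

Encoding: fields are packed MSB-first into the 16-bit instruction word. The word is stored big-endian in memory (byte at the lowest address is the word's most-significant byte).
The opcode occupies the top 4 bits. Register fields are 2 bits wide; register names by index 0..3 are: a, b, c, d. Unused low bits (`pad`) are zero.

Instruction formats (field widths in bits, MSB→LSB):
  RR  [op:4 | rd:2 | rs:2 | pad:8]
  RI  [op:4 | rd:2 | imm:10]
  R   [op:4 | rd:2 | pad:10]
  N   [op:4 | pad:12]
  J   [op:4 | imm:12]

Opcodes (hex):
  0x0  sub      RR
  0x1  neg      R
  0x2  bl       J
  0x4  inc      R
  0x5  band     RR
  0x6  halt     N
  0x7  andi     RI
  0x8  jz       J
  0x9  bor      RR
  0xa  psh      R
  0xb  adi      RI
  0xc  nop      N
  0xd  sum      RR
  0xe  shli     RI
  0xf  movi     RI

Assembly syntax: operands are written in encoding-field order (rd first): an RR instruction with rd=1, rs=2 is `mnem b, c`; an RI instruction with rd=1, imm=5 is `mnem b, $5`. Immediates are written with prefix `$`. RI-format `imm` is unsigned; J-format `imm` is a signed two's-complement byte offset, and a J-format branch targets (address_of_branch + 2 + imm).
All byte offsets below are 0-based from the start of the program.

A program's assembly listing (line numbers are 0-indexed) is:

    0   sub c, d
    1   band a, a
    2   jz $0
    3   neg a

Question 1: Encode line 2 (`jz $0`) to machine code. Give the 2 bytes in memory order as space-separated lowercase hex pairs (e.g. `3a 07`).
2. jz fields op=0x8:4|imm=0:12 → word 8000h → 80 00

80 00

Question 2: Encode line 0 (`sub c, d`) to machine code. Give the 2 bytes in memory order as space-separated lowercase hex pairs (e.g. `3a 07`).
line 0 (sub): pack op=0x0:4|rd=2:2|rs=3:2|pad=0:8 = 0x0b00; big→ 0b 00

0b 00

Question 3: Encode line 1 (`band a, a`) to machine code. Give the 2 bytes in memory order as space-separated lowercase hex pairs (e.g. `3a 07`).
L1: band op=0x5:4|rd=0:2|rs=0:2|pad=0:8 ⇒ 0x5000 ⇒ big 50 00

50 00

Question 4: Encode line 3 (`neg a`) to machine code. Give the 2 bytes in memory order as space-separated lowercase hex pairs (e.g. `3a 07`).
10 00

L3: neg op=0x1:4|rd=0:2|pad=0:10 ⇒ 0x1000 ⇒ big 10 00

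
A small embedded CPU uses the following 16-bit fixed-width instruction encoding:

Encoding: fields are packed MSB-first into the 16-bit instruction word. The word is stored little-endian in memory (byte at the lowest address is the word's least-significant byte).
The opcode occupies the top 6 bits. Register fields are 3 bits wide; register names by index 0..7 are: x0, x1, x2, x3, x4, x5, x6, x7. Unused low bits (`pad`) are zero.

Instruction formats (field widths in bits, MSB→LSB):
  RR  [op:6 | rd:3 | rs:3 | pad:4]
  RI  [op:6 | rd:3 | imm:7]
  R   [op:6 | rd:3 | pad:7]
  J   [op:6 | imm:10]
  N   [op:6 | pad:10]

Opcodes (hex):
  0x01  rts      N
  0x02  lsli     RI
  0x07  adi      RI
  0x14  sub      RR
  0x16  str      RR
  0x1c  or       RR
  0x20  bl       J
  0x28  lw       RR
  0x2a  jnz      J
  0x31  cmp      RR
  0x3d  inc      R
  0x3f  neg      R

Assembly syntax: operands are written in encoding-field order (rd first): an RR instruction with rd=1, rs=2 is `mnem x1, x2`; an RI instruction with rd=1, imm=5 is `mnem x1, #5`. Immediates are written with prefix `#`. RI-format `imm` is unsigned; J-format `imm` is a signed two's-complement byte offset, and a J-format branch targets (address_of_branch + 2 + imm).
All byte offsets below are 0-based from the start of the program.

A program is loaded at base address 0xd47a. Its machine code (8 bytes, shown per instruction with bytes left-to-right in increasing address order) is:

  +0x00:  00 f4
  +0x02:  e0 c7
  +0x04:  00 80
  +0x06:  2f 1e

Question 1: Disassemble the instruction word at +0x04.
bl #0

[04] 00 80 → 0x8000
  top 6b → 0x20 → bl [J]
  [9:0] imm=0 = #0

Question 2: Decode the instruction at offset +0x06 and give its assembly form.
@+06  little-endian(2f 1e) = 0x1e2f
  top 6b → 0x7 → adi [RI]
  rd: (w>>7)&0x7=0x4 → x4
  imm: (w>>0)&0x7f=0x2f → #47

adi x4, #47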